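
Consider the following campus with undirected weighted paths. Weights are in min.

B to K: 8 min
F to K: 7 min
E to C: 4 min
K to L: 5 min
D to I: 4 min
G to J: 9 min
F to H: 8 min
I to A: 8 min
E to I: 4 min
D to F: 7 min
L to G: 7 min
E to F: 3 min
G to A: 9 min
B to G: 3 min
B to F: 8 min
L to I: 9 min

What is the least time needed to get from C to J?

Running Dijkstra from C:
C: 0
E: 4  (via C)
F: 7  (via E)
I: 8  (via E)
D: 12  (via I)
K: 14  (via F)
B: 15  (via F)
H: 15  (via F)
A: 16  (via I)
L: 17  (via I)
G: 18  (via B)
J: 27  (via G)
Shortest route: C–E–F–B–G–J = 27 min.

27 min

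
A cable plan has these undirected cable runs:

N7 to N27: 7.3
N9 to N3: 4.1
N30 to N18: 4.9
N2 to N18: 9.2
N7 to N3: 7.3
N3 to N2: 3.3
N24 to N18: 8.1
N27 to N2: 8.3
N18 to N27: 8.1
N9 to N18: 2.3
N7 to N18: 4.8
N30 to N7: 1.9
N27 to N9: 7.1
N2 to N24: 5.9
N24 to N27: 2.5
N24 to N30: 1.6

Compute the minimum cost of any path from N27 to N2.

Enumerating some paths:
N27–N9–N3–N2: 7.1+4.1+3.3 = 14.5
N27–N2: 8.3 = 8.3
N27–N24–N2: 2.5+5.9 = 8.4
The minimum is 8.3 via N27–N2.

8.3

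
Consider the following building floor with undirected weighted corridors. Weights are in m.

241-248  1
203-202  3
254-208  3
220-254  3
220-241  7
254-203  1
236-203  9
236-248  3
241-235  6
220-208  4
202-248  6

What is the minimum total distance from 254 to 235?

Candidate routes:
254 → 203 → 202 → 248 → 241 → 235: 1+3+6+1+6 = 17
254 → 208 → 220 → 241 → 235: 3+4+7+6 = 20
254 → 220 → 241 → 235: 3+7+6 = 16
254 → 203 → 236 → 248 → 241 → 235: 1+9+3+1+6 = 20
The minimum is 16 m via 254 → 220 → 241 → 235.

16 m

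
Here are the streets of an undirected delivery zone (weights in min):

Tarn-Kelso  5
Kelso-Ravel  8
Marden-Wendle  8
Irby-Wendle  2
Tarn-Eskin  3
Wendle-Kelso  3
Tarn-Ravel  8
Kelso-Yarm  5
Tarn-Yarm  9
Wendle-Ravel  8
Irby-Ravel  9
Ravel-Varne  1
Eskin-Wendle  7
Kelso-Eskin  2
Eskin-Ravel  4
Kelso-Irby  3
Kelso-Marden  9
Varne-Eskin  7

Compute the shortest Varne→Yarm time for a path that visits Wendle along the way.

Best Varne to Wendle: Varne–Ravel–Wendle costing 9
Best Wendle to Yarm: Wendle–Kelso–Yarm costing 8
Total via Wendle: 9 + 8 = 17 min.

17 min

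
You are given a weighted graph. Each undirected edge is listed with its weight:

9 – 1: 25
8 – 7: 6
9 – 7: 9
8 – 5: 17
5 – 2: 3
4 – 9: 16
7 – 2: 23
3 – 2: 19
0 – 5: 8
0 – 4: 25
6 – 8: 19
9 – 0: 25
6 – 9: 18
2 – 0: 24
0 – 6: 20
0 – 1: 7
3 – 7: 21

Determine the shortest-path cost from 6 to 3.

Running Dijkstra from 6:
6: 0
9: 18  (via 6)
8: 19  (via 6)
0: 20  (via 6)
7: 25  (via 8)
1: 27  (via 0)
5: 28  (via 0)
2: 31  (via 5)
4: 34  (via 9)
3: 46  (via 7)
Shortest route: 6 → 8 → 7 → 3 = 46.

46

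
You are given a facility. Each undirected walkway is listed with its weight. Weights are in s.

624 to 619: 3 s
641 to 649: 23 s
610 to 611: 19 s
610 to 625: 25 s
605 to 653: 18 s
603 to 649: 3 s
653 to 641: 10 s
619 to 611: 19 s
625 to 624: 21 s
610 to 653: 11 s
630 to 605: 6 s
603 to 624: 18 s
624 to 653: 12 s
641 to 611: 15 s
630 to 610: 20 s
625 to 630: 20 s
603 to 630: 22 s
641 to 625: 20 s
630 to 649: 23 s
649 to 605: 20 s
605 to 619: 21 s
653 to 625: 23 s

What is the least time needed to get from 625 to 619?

Settle nodes by increasing distance from 625:
625: 0
641: 20  (via 625)
630: 20  (via 625)
624: 21  (via 625)
653: 23  (via 625)
619: 24  (via 624)
Shortest route: 625 → 624 → 619 = 24 s.

24 s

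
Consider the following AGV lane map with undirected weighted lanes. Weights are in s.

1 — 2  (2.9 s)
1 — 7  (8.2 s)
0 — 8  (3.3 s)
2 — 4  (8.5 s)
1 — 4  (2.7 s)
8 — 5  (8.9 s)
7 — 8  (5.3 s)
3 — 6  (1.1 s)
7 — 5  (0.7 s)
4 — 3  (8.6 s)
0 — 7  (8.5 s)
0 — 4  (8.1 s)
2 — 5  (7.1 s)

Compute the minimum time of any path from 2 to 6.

Shortest distances from 2:
2: 0
1: 2.9  (via 2)
4: 5.6  (via 1)
5: 7.1  (via 2)
7: 7.8  (via 5)
8: 13.1  (via 7)
0: 13.7  (via 4)
3: 14.2  (via 4)
6: 15.3  (via 3)
Shortest route: 2–1–4–3–6 = 15.3 s.

15.3 s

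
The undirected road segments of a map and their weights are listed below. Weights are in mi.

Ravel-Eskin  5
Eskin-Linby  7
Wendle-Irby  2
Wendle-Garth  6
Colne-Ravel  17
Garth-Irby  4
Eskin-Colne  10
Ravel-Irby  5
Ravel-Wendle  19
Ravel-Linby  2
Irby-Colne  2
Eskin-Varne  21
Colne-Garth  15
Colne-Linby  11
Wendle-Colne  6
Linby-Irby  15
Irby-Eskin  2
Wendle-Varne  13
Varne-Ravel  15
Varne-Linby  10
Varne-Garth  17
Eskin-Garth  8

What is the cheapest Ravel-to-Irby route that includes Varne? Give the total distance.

27 mi

Best Ravel to Varne: Ravel → Linby → Varne costing 12
Shortest Varne→Irby: Varne → Wendle → Irby = 15
Total via Varne: 12 + 15 = 27 mi.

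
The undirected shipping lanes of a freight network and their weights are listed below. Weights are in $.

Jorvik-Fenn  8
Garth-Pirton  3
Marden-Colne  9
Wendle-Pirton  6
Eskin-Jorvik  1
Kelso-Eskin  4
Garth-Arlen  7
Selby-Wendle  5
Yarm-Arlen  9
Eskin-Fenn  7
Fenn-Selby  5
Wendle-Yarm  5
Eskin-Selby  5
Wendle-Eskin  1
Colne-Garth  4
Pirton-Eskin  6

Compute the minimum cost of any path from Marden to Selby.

Candidate routes:
Marden → Colne → Garth → Pirton → Wendle → Eskin → Selby: 9+4+3+6+1+5 = 28
Marden → Colne → Garth → Pirton → Wendle → Selby: 9+4+3+6+5 = 27
The minimum is $27 via Marden → Colne → Garth → Pirton → Wendle → Selby.

$27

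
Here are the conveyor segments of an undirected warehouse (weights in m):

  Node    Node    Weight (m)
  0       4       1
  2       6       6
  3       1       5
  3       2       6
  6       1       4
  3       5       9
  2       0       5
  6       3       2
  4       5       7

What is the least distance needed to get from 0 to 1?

15 m

Settle nodes by increasing distance from 0:
0: 0
4: 1  (via 0)
2: 5  (via 0)
5: 8  (via 4)
3: 11  (via 2)
6: 11  (via 2)
1: 15  (via 6)
Shortest route: 0–2–6–1 = 15 m.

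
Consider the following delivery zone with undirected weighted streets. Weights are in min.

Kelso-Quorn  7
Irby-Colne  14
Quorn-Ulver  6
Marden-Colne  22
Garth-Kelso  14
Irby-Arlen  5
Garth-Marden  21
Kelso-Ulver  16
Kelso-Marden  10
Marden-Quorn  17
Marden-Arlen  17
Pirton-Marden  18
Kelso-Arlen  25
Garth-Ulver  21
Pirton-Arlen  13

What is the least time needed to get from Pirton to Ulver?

Settle nodes by increasing distance from Pirton:
Pirton: 0
Arlen: 13  (via Pirton)
Irby: 18  (via Arlen)
Marden: 18  (via Pirton)
Kelso: 28  (via Marden)
Colne: 32  (via Irby)
Quorn: 35  (via Marden)
Garth: 39  (via Marden)
Ulver: 41  (via Quorn)
Shortest route: Pirton–Marden–Quorn–Ulver = 41 min.

41 min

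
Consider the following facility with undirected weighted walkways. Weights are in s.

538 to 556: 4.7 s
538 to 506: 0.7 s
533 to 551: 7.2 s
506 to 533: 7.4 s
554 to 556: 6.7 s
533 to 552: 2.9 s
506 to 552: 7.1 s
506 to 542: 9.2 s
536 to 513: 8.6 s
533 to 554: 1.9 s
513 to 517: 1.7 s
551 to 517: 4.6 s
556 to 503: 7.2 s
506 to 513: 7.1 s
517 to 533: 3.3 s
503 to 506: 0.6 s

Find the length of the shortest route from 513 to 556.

12.5 s

Settle nodes by increasing distance from 513:
513: 0
517: 1.7  (via 513)
533: 5  (via 517)
551: 6.3  (via 517)
554: 6.9  (via 533)
506: 7.1  (via 513)
503: 7.7  (via 506)
538: 7.8  (via 506)
552: 7.9  (via 533)
536: 8.6  (via 513)
556: 12.5  (via 538)
Shortest route: 513–506–538–556 = 12.5 s.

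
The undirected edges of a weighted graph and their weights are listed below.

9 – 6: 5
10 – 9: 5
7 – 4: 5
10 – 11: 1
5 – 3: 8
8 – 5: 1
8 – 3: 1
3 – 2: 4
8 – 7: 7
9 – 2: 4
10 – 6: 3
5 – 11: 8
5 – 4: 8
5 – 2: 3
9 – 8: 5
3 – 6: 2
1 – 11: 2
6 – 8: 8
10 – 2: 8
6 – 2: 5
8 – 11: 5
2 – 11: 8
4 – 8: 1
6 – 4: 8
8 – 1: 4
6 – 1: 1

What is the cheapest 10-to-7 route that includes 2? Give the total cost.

18

Shortest 10→2: 10–2 = 8
Shortest 2→7: 2–5–8–4–7 = 10
Total via 2: 8 + 10 = 18.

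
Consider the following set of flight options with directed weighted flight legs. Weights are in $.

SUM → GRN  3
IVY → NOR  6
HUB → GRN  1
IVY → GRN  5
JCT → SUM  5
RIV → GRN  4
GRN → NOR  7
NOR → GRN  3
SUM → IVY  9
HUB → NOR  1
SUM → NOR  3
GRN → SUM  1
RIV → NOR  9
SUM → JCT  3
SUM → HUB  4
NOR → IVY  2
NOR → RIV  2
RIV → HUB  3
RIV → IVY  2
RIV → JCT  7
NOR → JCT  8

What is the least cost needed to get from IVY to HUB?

$10

Candidate routes:
IVY - GRN - SUM - HUB: 5+1+4 = 10
IVY - NOR - RIV - HUB: 6+2+3 = 11
IVY - NOR - GRN - SUM - HUB: 6+3+1+4 = 14
The minimum is $10 via IVY - GRN - SUM - HUB.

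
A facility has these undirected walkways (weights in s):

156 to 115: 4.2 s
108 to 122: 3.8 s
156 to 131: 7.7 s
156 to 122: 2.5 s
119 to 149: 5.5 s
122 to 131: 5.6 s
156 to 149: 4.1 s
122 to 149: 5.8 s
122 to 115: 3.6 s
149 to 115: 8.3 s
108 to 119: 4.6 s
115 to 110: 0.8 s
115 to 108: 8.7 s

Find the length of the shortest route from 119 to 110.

Compare a few routes:
119 → 149 → 115 → 110: 5.5+8.3+0.8 = 14.6
119 → 108 → 122 → 115 → 110: 4.6+3.8+3.6+0.8 = 12.8
119 → 108 → 115 → 110: 4.6+8.7+0.8 = 14.1
Cheapest is 119 → 108 → 122 → 115 → 110 at 12.8 s.

12.8 s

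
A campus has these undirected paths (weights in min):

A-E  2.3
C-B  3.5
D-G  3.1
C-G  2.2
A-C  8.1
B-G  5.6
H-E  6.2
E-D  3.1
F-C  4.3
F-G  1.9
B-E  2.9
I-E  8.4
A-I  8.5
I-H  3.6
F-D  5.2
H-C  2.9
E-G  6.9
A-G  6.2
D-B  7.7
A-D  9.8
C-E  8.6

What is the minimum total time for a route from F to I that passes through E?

Best F to E: F–G–D–E costing 8.1
Shortest E→I: E–I = 8.4
Total via E: 8.1 + 8.4 = 16.5 min.

16.5 min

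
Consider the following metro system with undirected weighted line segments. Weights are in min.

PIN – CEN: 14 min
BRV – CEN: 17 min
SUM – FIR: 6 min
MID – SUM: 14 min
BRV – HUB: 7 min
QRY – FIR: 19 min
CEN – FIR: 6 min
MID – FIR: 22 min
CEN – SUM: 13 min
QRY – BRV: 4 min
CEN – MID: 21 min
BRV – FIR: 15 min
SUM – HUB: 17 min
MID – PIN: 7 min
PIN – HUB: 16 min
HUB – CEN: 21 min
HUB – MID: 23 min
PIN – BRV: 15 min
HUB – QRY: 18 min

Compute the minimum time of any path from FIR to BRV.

15 min

Settle nodes by increasing distance from FIR:
FIR: 0
SUM: 6  (via FIR)
CEN: 6  (via FIR)
BRV: 15  (via FIR)
Shortest route: FIR–BRV = 15 min.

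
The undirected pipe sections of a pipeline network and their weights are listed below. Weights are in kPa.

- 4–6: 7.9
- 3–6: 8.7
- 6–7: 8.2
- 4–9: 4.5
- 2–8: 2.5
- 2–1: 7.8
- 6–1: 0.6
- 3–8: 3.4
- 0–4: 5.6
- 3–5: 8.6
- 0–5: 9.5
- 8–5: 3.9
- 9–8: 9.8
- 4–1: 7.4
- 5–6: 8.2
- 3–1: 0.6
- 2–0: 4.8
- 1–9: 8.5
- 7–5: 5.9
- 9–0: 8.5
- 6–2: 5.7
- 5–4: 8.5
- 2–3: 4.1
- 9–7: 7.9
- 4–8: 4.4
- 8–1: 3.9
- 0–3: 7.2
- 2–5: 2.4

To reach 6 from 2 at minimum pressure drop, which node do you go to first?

Enumerating some paths:
2 → 3 → 1 → 6: 4.1+0.6+0.6 = 5.3
2 → 6: 5.7 = 5.7
Cheapest is 2 → 3 → 1 → 6 at 5.3 kPa.
So from 2 the first move is to 3.

3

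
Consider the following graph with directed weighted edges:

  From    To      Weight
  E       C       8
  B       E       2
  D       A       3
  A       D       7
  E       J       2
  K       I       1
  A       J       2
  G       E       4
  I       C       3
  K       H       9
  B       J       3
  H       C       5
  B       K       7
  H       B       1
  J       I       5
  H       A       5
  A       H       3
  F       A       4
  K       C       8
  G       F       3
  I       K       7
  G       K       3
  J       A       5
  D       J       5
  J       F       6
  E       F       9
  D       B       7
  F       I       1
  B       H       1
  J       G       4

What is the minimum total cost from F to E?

10

Settle nodes by increasing distance from F:
F: 0
I: 1  (via F)
A: 4  (via F)
C: 4  (via I)
J: 6  (via A)
H: 7  (via A)
B: 8  (via H)
K: 8  (via I)
E: 10  (via B)
Shortest route: F → A → H → B → E = 10.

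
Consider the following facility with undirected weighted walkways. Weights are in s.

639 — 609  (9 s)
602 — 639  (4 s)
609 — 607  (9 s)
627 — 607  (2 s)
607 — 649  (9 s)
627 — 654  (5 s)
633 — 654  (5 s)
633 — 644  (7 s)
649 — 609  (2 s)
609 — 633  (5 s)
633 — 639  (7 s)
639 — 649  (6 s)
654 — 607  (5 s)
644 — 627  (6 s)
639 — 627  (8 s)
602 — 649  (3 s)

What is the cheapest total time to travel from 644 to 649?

Enumerating some paths:
644 → 627 → 607 → 649: 6+2+9 = 17
644 → 633 → 609 → 649: 7+5+2 = 14
644 → 633 → 639 → 649: 7+7+6 = 20
644 → 627 → 607 → 609 → 649: 6+2+9+2 = 19
The minimum is 14 s via 644 → 633 → 609 → 649.

14 s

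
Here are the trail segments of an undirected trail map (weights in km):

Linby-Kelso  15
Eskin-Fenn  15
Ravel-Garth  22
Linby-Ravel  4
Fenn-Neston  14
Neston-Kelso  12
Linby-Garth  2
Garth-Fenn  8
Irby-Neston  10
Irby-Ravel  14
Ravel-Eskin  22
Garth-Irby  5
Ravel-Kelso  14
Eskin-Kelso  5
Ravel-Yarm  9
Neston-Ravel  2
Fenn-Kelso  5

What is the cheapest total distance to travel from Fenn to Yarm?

23 km

Enumerating some paths:
Fenn → Neston → Ravel → Yarm: 14+2+9 = 25
Fenn → Garth → Linby → Ravel → Yarm: 8+2+4+9 = 23
Fenn → Kelso → Neston → Ravel → Yarm: 5+12+2+9 = 28
Cheapest is Fenn → Garth → Linby → Ravel → Yarm at 23 km.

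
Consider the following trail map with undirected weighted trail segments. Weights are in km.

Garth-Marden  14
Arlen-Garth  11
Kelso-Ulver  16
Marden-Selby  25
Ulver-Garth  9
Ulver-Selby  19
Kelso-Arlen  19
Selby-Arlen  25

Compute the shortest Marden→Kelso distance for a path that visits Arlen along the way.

Shortest Marden→Arlen: Marden–Garth–Arlen = 25
Best Arlen to Kelso: Arlen–Kelso costing 19
Total via Arlen: 25 + 19 = 44 km.

44 km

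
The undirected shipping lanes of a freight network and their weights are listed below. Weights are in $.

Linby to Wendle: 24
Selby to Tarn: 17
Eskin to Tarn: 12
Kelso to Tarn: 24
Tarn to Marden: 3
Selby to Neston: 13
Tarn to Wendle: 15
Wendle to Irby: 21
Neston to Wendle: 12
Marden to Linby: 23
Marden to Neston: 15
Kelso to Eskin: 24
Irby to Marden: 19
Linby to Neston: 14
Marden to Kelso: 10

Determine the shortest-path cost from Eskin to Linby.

$38

Candidate routes:
Eskin - Tarn - Wendle - Linby: 12+15+24 = 51
Eskin - Tarn - Marden - Linby: 12+3+23 = 38
Eskin - Tarn - Marden - Neston - Linby: 12+3+15+14 = 44
Cheapest is Eskin - Tarn - Marden - Linby at $38.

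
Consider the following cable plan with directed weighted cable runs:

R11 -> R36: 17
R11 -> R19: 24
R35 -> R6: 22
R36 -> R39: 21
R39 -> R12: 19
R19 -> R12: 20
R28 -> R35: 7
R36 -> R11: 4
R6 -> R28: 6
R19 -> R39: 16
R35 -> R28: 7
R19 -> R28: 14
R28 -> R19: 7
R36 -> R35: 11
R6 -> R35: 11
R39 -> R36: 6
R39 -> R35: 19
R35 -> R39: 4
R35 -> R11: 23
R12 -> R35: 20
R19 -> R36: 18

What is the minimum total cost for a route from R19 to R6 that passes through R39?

55

Best R19 to R39: R19–R39 costing 16
Shortest R39→R6: R39–R36–R35–R6 = 39
Total via R39: 16 + 39 = 55.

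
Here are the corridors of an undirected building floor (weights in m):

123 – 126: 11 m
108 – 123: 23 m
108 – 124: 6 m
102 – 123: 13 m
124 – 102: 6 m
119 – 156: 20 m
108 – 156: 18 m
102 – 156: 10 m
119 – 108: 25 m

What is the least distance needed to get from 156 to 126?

34 m

Shortest distances from 156:
156: 0
102: 10  (via 156)
124: 16  (via 102)
108: 18  (via 156)
119: 20  (via 156)
123: 23  (via 102)
126: 34  (via 123)
Shortest route: 156–102–123–126 = 34 m.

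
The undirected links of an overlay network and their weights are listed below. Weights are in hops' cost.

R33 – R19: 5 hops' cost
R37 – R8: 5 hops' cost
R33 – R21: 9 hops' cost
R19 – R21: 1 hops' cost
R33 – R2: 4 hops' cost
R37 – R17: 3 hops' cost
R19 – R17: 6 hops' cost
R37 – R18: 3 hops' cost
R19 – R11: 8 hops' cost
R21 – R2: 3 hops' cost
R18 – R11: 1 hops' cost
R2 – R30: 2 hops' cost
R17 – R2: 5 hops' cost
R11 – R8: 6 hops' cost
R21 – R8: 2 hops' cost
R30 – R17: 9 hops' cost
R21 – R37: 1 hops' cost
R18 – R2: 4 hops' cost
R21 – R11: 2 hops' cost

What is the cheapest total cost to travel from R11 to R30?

Compare a few routes:
R11 → R18 → R37 → R21 → R2 → R30: 1+3+1+3+2 = 10
R11 → R21 → R37 → R18 → R2 → R30: 2+1+3+4+2 = 12
R11 → R18 → R2 → R30: 1+4+2 = 7
R11 → R8 → R21 → R2 → R30: 6+2+3+2 = 13
The minimum is 7 hops' cost via R11 → R18 → R2 → R30.

7 hops' cost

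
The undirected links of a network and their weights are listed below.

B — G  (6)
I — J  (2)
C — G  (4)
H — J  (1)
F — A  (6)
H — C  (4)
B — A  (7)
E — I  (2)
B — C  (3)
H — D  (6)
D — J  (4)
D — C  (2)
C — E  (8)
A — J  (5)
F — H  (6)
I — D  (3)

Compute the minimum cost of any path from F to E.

Enumerating some paths:
F - H - J - I - E: 6+1+2+2 = 11
F - A - J - I - E: 6+5+2+2 = 15
F - H - J - D - I - E: 6+1+4+3+2 = 16
The minimum is 11 via F - H - J - I - E.

11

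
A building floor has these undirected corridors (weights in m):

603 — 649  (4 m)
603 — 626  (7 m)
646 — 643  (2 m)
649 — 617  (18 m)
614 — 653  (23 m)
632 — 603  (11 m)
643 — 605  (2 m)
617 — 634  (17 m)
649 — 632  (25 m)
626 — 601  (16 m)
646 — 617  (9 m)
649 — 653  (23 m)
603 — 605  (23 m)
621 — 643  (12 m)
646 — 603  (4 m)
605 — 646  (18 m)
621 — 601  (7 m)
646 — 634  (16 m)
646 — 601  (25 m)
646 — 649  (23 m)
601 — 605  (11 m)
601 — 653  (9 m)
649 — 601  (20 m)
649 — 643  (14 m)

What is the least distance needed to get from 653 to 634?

40 m

Enumerating some paths:
653 → 649 → 603 → 646 → 634: 23+4+4+16 = 47
653 → 601 → 605 → 643 → 646 → 634: 9+11+2+2+16 = 40
653 → 601 → 621 → 643 → 646 → 634: 9+7+12+2+16 = 46
The minimum is 40 m via 653 → 601 → 605 → 643 → 646 → 634.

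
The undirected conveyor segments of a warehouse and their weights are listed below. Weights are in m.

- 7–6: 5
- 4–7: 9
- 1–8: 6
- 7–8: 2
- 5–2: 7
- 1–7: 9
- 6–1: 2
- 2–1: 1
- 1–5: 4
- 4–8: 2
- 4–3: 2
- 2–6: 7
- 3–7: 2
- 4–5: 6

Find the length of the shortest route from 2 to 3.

Compare a few routes:
2 - 1 - 7 - 3: 1+9+2 = 12
2 - 1 - 6 - 7 - 3: 1+2+5+2 = 10
2 - 1 - 8 - 7 - 3: 1+6+2+2 = 11
2 - 1 - 8 - 4 - 3: 1+6+2+2 = 11
Cheapest is 2 - 1 - 6 - 7 - 3 at 10 m.

10 m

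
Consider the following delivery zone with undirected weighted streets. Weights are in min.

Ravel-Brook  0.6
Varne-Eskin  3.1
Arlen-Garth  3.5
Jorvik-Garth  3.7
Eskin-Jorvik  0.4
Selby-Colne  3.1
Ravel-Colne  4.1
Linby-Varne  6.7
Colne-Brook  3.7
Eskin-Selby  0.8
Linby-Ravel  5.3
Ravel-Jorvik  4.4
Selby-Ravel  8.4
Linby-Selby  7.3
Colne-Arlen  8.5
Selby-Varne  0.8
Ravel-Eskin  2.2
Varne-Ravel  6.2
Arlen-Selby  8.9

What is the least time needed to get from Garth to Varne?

Running Dijkstra from Garth:
Garth: 0
Arlen: 3.5  (via Garth)
Jorvik: 3.7  (via Garth)
Eskin: 4.1  (via Jorvik)
Selby: 4.9  (via Eskin)
Varne: 5.7  (via Selby)
Shortest route: Garth–Jorvik–Eskin–Selby–Varne = 5.7 min.

5.7 min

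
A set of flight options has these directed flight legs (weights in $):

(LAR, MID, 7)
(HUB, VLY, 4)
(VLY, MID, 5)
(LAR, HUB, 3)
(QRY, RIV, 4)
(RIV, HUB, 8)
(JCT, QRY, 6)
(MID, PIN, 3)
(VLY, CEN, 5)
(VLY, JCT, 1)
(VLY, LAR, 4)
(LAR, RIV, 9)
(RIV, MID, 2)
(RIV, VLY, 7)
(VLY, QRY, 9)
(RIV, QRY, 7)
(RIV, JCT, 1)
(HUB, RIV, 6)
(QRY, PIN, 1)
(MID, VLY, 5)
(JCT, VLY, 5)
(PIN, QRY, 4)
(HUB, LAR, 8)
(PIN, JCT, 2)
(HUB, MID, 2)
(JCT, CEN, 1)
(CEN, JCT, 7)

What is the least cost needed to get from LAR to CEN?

Compare a few routes:
LAR → RIV → JCT → CEN: 9+1+1 = 11
LAR → HUB → MID → PIN → JCT → CEN: 3+2+3+2+1 = 11
LAR → HUB → VLY → JCT → CEN: 3+4+1+1 = 9
The minimum is $9 via LAR → HUB → VLY → JCT → CEN.

$9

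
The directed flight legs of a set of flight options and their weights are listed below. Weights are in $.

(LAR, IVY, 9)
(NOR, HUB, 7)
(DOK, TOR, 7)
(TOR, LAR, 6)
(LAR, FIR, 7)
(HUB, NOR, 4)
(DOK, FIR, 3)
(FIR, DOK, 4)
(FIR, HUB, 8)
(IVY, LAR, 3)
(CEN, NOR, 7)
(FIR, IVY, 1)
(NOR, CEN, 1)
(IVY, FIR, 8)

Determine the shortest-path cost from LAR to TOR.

$18

Running Dijkstra from LAR:
LAR: 0
FIR: 7  (via LAR)
IVY: 8  (via FIR)
DOK: 11  (via FIR)
HUB: 15  (via FIR)
TOR: 18  (via DOK)
Shortest route: LAR–FIR–DOK–TOR = $18.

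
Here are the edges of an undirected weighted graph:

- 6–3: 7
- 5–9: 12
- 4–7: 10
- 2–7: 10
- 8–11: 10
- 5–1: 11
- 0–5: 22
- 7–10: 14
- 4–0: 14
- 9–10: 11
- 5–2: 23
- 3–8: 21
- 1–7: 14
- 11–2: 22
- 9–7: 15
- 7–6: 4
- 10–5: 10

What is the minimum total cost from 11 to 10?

46

Compare a few routes:
11 - 2 - 5 - 10: 22+23+10 = 55
11 - 8 - 3 - 6 - 7 - 10: 10+21+7+4+14 = 56
11 - 2 - 7 - 10: 22+10+14 = 46
Cheapest is 11 - 2 - 7 - 10 at 46.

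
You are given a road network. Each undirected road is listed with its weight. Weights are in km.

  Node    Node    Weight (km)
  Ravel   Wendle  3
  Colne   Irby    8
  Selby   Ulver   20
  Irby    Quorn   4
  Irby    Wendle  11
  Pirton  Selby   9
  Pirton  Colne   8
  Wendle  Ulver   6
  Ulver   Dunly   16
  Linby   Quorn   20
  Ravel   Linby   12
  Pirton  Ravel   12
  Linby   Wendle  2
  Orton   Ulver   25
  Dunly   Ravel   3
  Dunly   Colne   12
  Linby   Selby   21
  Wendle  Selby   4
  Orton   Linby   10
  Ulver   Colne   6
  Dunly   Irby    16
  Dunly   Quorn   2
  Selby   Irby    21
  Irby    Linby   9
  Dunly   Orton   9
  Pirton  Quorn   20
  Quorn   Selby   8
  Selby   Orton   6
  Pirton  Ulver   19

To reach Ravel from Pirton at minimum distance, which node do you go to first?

Compare a few routes:
Pirton - Selby - Wendle - Ravel: 9+4+3 = 16
Pirton - Ravel: 12 = 12
Cheapest is Pirton - Ravel at 12 km.
So from Pirton the first move is to Ravel.

Ravel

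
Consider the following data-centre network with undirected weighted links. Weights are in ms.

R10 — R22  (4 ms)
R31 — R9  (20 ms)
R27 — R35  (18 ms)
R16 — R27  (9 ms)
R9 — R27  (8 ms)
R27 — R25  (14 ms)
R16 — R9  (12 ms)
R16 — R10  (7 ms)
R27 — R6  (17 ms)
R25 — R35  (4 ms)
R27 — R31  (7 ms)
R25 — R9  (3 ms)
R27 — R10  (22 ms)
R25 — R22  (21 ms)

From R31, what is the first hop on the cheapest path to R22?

Candidate routes:
R31–R27–R16–R10–R22: 7+9+7+4 = 27
R31–R27–R10–R22: 7+22+4 = 33
R31–R27–R9–R16–R10–R22: 7+8+12+7+4 = 38
R31–R27–R9–R25–R22: 7+8+3+21 = 39
The minimum is 27 ms via R31–R27–R16–R10–R22.
So from R31 the first move is to R27.

R27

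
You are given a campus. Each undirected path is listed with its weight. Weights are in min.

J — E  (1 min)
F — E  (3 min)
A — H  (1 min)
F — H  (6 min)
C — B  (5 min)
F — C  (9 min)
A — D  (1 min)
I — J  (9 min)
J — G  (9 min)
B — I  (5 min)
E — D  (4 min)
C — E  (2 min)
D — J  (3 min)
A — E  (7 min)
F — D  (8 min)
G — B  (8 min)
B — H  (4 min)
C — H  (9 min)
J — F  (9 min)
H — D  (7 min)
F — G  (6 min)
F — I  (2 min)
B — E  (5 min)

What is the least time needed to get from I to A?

9 min

Compare a few routes:
I → B → H → A: 5+4+1 = 10
I → F → H → A: 2+6+1 = 9
The minimum is 9 min via I → F → H → A.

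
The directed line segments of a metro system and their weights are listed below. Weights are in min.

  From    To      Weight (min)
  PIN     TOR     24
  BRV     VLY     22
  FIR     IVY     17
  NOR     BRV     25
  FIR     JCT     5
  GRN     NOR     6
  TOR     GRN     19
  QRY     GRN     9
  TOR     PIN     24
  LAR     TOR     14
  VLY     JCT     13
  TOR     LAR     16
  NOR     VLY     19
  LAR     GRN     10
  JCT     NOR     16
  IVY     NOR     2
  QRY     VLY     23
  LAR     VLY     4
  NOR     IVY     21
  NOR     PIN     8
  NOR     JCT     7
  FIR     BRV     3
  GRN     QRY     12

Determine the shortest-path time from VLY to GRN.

Candidate routes:
VLY–JCT–NOR–PIN–TOR–LAR–GRN: 13+16+8+24+16+10 = 87
VLY–JCT–NOR–PIN–TOR–GRN: 13+16+8+24+19 = 80
Cheapest is VLY–JCT–NOR–PIN–TOR–GRN at 80 min.

80 min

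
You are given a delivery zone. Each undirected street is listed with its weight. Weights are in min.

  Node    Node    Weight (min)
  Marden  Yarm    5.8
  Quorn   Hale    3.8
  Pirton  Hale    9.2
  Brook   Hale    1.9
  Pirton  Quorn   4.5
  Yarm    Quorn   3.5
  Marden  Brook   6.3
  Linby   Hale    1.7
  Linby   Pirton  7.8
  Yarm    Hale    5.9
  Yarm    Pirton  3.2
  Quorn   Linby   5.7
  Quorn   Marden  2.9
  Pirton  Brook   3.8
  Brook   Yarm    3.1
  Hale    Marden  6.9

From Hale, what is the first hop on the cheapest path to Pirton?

Enumerating some paths:
Hale–Brook–Yarm–Pirton: 1.9+3.1+3.2 = 8.2
Hale–Yarm–Pirton: 5.9+3.2 = 9.1
Hale–Quorn–Pirton: 3.8+4.5 = 8.3
Hale–Brook–Pirton: 1.9+3.8 = 5.7
Cheapest is Hale–Brook–Pirton at 5.7 min.
So from Hale the first move is to Brook.

Brook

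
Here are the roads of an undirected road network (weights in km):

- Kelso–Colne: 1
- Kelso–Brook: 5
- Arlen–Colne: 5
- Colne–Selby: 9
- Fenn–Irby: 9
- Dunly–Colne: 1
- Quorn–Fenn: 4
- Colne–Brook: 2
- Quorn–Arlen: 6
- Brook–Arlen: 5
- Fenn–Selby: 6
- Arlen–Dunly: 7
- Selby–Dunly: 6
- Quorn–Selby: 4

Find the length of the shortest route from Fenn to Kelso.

14 km

Compare a few routes:
Fenn–Selby–Dunly–Colne–Kelso: 6+6+1+1 = 14
Fenn–Selby–Colne–Kelso: 6+9+1 = 16
The minimum is 14 km via Fenn–Selby–Dunly–Colne–Kelso.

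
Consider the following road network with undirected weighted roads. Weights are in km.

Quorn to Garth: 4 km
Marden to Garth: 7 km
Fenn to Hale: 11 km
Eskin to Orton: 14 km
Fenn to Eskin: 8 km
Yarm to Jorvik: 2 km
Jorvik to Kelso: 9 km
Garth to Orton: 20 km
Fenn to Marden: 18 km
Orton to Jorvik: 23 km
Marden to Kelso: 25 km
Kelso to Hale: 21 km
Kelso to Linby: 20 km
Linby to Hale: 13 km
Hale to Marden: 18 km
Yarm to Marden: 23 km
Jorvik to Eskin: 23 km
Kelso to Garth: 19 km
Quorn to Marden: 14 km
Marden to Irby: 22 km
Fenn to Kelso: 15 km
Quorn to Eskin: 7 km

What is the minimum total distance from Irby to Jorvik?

47 km

Compare a few routes:
Irby - Marden - Kelso - Jorvik: 22+25+9 = 56
Irby - Marden - Garth - Kelso - Jorvik: 22+7+19+9 = 57
Irby - Marden - Yarm - Jorvik: 22+23+2 = 47
The minimum is 47 km via Irby - Marden - Yarm - Jorvik.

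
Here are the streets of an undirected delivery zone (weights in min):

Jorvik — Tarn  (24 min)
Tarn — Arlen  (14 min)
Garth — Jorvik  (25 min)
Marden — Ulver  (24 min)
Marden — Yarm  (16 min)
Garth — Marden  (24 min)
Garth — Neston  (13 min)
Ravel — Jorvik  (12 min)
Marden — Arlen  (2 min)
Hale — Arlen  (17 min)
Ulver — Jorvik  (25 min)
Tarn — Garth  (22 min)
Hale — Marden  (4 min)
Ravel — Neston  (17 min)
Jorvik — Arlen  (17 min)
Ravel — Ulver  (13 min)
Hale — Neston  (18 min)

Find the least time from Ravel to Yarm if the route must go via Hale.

55 min

Best Ravel to Hale: Ravel–Neston–Hale costing 35
Best Hale to Yarm: Hale–Marden–Yarm costing 20
Total via Hale: 35 + 20 = 55 min.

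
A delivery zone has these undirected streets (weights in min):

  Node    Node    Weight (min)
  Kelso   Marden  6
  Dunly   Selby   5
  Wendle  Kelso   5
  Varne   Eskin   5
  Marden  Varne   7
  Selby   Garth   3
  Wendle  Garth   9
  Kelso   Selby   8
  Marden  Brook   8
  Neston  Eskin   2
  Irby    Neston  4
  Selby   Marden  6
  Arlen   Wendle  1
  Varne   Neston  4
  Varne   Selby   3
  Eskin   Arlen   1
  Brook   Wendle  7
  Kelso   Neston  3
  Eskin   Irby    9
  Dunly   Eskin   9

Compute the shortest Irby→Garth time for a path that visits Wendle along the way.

17 min

Shortest Irby→Wendle: Irby–Neston–Eskin–Arlen–Wendle = 8
Shortest Wendle→Garth: Wendle–Garth = 9
Total via Wendle: 8 + 9 = 17 min.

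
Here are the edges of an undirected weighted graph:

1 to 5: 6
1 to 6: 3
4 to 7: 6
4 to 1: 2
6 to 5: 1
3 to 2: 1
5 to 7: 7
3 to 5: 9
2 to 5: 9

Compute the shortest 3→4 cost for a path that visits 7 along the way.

Shortest 3→7: 3–5–7 = 16
Shortest 7→4: 7–4 = 6
Total via 7: 16 + 6 = 22.

22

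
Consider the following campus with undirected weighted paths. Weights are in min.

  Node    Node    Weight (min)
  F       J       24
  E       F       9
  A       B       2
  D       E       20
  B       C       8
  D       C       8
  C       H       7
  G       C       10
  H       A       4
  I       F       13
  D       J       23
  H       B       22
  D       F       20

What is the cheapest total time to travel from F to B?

Enumerating some paths:
F → E → D → C → B: 9+20+8+8 = 45
F → D → C → H → A → B: 20+8+7+4+2 = 41
F → E → D → C → H → A → B: 9+20+8+7+4+2 = 50
F → D → C → B: 20+8+8 = 36
The minimum is 36 min via F → D → C → B.

36 min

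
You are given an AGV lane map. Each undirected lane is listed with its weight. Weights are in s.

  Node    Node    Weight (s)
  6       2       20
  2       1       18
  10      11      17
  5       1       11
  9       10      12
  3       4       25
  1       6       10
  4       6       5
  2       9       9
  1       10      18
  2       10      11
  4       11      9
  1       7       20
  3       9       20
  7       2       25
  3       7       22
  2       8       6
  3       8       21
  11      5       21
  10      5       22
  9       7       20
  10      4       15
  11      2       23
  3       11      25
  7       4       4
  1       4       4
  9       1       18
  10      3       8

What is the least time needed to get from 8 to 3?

Settle nodes by increasing distance from 8:
8: 0
2: 6  (via 8)
9: 15  (via 2)
10: 17  (via 2)
3: 21  (via 8)
Shortest route: 8–3 = 21 s.

21 s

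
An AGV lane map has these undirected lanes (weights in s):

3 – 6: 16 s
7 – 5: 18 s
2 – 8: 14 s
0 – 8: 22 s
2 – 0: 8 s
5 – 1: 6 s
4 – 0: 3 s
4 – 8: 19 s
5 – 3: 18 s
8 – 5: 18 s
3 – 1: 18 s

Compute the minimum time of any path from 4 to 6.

Shortest distances from 4:
4: 0
0: 3  (via 4)
2: 11  (via 0)
8: 19  (via 4)
5: 37  (via 8)
1: 43  (via 5)
3: 55  (via 5)
7: 55  (via 5)
6: 71  (via 3)
Shortest route: 4–8–5–3–6 = 71 s.

71 s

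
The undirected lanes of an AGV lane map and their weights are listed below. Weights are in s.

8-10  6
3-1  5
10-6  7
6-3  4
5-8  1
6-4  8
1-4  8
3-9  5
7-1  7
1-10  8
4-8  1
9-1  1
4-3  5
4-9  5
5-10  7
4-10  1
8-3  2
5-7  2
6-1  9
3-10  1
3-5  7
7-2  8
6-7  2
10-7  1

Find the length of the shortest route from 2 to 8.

11 s

Enumerating some paths:
2 → 7 → 10 → 4 → 8: 8+1+1+1 = 11
2 → 7 → 6 → 3 → 8: 8+2+4+2 = 16
2 → 7 → 10 → 8: 8+1+6 = 15
2 → 7 → 10 → 3 → 8: 8+1+1+2 = 12
Cheapest is 2 → 7 → 10 → 4 → 8 at 11 s.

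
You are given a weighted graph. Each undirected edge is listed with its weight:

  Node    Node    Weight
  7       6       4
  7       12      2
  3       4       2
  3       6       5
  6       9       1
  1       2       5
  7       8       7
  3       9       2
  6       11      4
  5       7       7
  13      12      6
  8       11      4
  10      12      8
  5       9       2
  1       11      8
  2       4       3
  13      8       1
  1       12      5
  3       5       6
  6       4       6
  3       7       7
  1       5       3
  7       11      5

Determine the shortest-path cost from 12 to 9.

7

Settle nodes by increasing distance from 12:
12: 0
7: 2  (via 12)
1: 5  (via 12)
6: 6  (via 7)
13: 6  (via 12)
8: 7  (via 13)
9: 7  (via 6)
Shortest route: 12 → 7 → 6 → 9 = 7.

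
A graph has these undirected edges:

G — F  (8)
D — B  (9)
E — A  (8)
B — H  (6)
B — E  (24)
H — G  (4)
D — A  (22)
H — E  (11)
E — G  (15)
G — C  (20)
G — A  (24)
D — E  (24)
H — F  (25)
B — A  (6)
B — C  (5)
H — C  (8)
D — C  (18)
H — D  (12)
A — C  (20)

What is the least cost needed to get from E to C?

Compare a few routes:
E - G - H - C: 15+4+8 = 27
E - A - B - H - C: 8+6+6+8 = 28
E - H - B - C: 11+6+5 = 22
E - H - C: 11+8 = 19
Cheapest is E - H - C at 19.

19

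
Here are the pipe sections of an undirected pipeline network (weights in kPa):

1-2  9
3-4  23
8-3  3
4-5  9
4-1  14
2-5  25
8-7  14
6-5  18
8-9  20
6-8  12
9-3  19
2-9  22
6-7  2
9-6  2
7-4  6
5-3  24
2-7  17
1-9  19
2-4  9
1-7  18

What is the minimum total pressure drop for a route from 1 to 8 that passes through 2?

Best 1 to 2: 1 → 2 costing 9
Shortest 2→8: 2 → 4 → 7 → 8 = 29
Total via 2: 9 + 29 = 38 kPa.

38 kPa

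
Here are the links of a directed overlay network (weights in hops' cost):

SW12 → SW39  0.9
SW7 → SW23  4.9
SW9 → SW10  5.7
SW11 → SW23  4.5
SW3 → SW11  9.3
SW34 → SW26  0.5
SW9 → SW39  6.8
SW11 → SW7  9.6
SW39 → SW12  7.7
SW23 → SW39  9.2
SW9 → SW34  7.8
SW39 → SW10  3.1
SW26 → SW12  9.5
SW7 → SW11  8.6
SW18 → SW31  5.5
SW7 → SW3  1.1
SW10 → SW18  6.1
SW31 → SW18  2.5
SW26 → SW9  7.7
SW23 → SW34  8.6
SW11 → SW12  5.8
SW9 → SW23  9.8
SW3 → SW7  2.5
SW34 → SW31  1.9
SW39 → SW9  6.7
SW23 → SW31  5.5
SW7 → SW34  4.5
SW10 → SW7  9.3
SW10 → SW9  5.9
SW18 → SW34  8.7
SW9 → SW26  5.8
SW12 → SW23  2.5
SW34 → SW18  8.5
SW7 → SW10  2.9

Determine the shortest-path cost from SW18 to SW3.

Running Dijkstra from SW18:
SW18: 0
SW31: 5.5  (via SW18)
SW34: 8.7  (via SW18)
SW26: 9.2  (via SW34)
SW9: 16.9  (via SW26)
SW12: 18.7  (via SW26)
SW39: 19.6  (via SW12)
SW23: 21.2  (via SW12)
SW10: 22.6  (via SW9)
SW7: 31.9  (via SW10)
SW3: 33  (via SW7)
Shortest route: SW18–SW34–SW26–SW9–SW10–SW7–SW3 = 33 hops' cost.

33 hops' cost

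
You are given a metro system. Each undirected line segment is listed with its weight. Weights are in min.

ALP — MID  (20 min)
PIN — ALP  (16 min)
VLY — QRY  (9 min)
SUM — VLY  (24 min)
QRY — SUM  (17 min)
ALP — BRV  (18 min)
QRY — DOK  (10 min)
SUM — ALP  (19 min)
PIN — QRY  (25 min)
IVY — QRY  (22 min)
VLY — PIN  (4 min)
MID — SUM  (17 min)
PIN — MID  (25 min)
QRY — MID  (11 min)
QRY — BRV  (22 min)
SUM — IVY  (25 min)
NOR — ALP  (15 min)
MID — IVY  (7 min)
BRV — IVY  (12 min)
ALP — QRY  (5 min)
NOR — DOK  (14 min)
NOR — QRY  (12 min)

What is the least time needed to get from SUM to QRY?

17 min

Shortest distances from SUM:
SUM: 0
QRY: 17  (via SUM)
Shortest route: SUM → QRY = 17 min.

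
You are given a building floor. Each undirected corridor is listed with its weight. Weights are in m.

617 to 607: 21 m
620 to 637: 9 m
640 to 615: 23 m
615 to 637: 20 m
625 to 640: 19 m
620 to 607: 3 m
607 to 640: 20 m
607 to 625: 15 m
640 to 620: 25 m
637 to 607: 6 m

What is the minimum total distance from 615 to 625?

41 m

Enumerating some paths:
615 - 637 - 620 - 607 - 625: 20+9+3+15 = 47
615 - 637 - 607 - 625: 20+6+15 = 41
615 - 640 - 625: 23+19 = 42
The minimum is 41 m via 615 - 637 - 607 - 625.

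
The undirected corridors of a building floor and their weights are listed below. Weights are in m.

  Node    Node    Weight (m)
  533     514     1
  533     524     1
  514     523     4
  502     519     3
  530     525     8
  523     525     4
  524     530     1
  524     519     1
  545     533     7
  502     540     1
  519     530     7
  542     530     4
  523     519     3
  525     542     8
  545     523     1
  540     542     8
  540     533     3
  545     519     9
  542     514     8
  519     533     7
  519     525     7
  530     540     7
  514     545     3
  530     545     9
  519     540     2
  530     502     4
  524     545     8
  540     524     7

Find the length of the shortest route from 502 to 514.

5 m

Settle nodes by increasing distance from 502:
502: 0
540: 1  (via 502)
519: 3  (via 502)
524: 4  (via 519)
530: 4  (via 502)
533: 4  (via 540)
514: 5  (via 533)
Shortest route: 502–540–533–514 = 5 m.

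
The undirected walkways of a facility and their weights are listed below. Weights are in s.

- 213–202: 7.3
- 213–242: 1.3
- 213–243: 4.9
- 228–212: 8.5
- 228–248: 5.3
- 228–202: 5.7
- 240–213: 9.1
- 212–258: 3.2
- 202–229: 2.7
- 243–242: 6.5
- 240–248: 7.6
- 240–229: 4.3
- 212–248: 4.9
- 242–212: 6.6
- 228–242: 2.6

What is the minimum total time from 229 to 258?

Settle nodes by increasing distance from 229:
229: 0
202: 2.7  (via 229)
240: 4.3  (via 229)
228: 8.4  (via 202)
213: 10  (via 202)
242: 11  (via 228)
248: 11.9  (via 240)
243: 14.9  (via 213)
212: 16.8  (via 248)
258: 20  (via 212)
Shortest route: 229–240–248–212–258 = 20 s.

20 s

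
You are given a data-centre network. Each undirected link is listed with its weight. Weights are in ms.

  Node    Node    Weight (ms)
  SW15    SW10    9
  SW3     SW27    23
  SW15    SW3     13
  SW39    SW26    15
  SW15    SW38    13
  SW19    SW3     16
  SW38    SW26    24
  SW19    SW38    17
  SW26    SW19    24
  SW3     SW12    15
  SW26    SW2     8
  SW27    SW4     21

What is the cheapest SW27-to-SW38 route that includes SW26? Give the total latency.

Shortest SW27→SW26: SW27 → SW3 → SW19 → SW26 = 63
Shortest SW26→SW38: SW26 → SW38 = 24
Total via SW26: 63 + 24 = 87 ms.

87 ms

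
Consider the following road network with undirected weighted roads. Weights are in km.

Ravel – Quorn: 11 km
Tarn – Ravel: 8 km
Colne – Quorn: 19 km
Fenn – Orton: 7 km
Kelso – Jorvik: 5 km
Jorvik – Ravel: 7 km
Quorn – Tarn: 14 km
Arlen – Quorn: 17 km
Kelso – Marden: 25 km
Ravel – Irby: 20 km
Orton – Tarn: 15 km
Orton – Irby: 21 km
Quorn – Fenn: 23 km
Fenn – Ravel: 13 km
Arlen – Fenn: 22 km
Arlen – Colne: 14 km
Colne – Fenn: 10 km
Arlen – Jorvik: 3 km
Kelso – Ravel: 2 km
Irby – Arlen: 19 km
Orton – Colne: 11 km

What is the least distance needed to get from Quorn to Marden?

Running Dijkstra from Quorn:
Quorn: 0
Ravel: 11  (via Quorn)
Kelso: 13  (via Ravel)
Tarn: 14  (via Quorn)
Arlen: 17  (via Quorn)
Jorvik: 18  (via Ravel)
Colne: 19  (via Quorn)
Fenn: 23  (via Quorn)
Orton: 29  (via Tarn)
Irby: 31  (via Ravel)
Marden: 38  (via Kelso)
Shortest route: Quorn–Ravel–Kelso–Marden = 38 km.

38 km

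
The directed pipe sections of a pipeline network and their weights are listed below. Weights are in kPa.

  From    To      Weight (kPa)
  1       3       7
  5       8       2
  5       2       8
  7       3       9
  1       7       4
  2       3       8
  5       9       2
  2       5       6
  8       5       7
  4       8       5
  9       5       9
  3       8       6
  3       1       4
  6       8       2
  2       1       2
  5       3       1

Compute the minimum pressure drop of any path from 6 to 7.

Settle nodes by increasing distance from 6:
6: 0
8: 2  (via 6)
5: 9  (via 8)
3: 10  (via 5)
9: 11  (via 5)
1: 14  (via 3)
2: 17  (via 5)
7: 18  (via 1)
Shortest route: 6 → 8 → 5 → 3 → 1 → 7 = 18 kPa.

18 kPa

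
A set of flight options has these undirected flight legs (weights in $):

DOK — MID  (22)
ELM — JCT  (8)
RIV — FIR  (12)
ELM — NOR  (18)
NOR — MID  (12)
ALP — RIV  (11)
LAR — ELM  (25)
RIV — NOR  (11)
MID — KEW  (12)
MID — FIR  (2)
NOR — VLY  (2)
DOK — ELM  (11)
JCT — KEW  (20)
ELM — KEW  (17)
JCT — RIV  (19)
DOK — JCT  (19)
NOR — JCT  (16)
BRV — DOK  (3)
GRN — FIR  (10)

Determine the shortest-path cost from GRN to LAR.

Settle nodes by increasing distance from GRN:
GRN: 0
FIR: 10  (via GRN)
MID: 12  (via FIR)
RIV: 22  (via FIR)
KEW: 24  (via MID)
NOR: 24  (via MID)
VLY: 26  (via NOR)
ALP: 33  (via RIV)
DOK: 34  (via MID)
BRV: 37  (via DOK)
JCT: 40  (via NOR)
ELM: 41  (via KEW)
LAR: 66  (via ELM)
Shortest route: GRN–FIR–MID–KEW–ELM–LAR = $66.

$66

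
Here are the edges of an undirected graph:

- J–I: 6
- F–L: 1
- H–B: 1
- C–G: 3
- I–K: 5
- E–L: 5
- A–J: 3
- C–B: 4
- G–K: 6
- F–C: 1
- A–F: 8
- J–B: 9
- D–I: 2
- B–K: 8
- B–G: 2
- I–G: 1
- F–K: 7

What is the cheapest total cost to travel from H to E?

Enumerating some paths:
H - B - G - C - F - L - E: 1+2+3+1+1+5 = 13
H - B - C - F - L - E: 1+4+1+1+5 = 12
The minimum is 12 via H - B - C - F - L - E.

12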